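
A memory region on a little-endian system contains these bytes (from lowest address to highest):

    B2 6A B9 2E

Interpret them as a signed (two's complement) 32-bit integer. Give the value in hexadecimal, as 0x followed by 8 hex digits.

0x2EB96AB2

Little-endian stores the least-significant byte at the lowest address.
Reassemble most-significant byte first: 2E B9 6A B2 → 0x2EB96AB2.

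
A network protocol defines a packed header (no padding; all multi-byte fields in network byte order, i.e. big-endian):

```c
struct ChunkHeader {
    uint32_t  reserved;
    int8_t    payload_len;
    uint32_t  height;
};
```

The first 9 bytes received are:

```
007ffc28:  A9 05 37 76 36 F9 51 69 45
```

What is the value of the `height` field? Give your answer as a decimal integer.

`height` follows `reserved` (4 B), `payload_len` (1 B), so it starts at offset 4 + 1 = 5 and occupies 4 bytes.
Bytes at offsets 5..8: F9 51 69 45.
In big-endian order the high byte comes first in memory.
The bytes are already most-significant first: 0xF9516945.
0xF9516945 = 4182862149.

4182862149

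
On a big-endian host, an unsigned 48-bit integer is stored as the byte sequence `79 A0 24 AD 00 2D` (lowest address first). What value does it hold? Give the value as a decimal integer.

In big-endian order the high byte comes first in memory.
The bytes are already most-significant first: 0x79A024AD002D.
0x79A024AD002D = 133728717045805.

133728717045805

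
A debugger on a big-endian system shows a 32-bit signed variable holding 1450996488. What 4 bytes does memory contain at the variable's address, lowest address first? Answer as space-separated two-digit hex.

1450996488 in hexadecimal, padded to 32 bits, is 0x567C7308.
Split into bytes (most-significant first): 56 7C 73 08.
In big-endian order the high byte comes first in memory.
So the memory order matches the most-significant-first order: 56 7C 73 08.

56 7C 73 08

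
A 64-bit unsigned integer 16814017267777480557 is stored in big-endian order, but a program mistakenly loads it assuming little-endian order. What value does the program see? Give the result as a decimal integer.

7865301306047682537

16814017267777480557 in 64-bit hexadecimal is 0xE957639EDD29276D.
Stored big-endian, the bytes at ascending addresses are E9 57 63 9E DD 29 27 6D.
Read back as little-endian, the first byte is least significant, giving 0x6D2729DD9E6357E9.
0x6D2729DD9E6357E9 = 7865301306047682537.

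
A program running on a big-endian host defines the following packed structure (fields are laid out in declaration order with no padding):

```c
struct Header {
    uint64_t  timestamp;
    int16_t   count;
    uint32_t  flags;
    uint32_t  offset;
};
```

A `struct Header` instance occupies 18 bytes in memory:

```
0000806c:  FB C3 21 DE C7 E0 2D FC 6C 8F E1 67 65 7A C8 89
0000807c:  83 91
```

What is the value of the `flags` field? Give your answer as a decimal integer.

`flags` follows `timestamp` (8 B), `count` (2 B), so it starts at offset 8 + 2 = 10 and occupies 4 bytes.
Bytes at offsets 10..13: E1 67 65 7A.
In big-endian order the high byte comes first in memory.
The bytes are already most-significant first: 0xE167657A.
0xE167657A = 3781649786.

3781649786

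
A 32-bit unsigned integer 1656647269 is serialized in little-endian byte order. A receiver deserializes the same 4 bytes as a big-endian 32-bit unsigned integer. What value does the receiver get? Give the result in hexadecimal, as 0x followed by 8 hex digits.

0x656EBE62

1656647269 in 32-bit hexadecimal is 0x62BE6E65.
Stored little-endian, the bytes at ascending addresses are 65 6E BE 62.
Read back as big-endian, the last byte is least significant, giving 0x656EBE62.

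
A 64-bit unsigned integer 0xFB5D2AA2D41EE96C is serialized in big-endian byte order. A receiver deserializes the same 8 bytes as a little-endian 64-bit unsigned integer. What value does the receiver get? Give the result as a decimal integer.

7847837724272385531

Stored big-endian, the bytes at ascending addresses are FB 5D 2A A2 D4 1E E9 6C.
Read back as little-endian, the first byte is least significant, giving 0x6CE91ED4A22A5DFB.
0x6CE91ED4A22A5DFB = 7847837724272385531.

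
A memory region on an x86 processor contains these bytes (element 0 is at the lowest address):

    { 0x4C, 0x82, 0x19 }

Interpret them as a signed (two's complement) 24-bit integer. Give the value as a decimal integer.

In little-endian order the low byte comes first in memory.
Reassemble most-significant byte first: 19 82 4C → 0x19824C.
0x19824C = 1671756.

1671756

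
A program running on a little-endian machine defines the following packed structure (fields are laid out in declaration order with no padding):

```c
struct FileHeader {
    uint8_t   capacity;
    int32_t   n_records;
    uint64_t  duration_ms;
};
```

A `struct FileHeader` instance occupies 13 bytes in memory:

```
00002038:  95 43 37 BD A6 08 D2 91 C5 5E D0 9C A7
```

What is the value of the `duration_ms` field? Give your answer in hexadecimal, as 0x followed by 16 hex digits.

`duration_ms` follows `capacity` (1 B), `n_records` (4 B), so it starts at offset 1 + 4 = 5 and occupies 8 bytes.
Bytes at offsets 5..12: 08 D2 91 C5 5E D0 9C A7.
Little-endian: lowest address holds the least-significant byte.
Reassemble most-significant byte first: A7 9C D0 5E C5 91 D2 08 → 0xA79CD05EC591D208.

0xA79CD05EC591D208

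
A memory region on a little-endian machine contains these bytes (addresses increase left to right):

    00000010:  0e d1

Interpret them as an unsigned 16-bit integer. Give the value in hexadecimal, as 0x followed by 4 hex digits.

Little-endian: lowest address holds the least-significant byte.
Reassemble most-significant byte first: D1 0E → 0xD10E.

0xD10E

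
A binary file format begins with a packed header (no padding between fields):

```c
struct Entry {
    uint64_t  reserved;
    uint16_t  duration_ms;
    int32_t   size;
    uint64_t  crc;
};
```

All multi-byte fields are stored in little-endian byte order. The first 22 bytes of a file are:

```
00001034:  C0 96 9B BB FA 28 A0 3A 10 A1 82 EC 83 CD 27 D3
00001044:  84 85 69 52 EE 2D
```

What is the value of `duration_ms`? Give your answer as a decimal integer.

41232

`duration_ms` follows `reserved` (8 bytes), so it starts at byte offset 8 and occupies 2 bytes.
Bytes at offsets 8..9: 10 A1.
In little-endian order the low byte comes first in memory.
Reassemble most-significant byte first: A1 10 → 0xA110.
0xA110 = 41232.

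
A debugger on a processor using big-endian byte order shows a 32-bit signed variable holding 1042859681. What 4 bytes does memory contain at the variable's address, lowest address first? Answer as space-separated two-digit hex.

1042859681 in hexadecimal, padded to 32 bits, is 0x3E28C6A1.
Split into bytes (most-significant first): 3E 28 C6 A1.
Big-endian: lowest address holds the most-significant byte.
So the memory order matches the most-significant-first order: 3E 28 C6 A1.

3E 28 C6 A1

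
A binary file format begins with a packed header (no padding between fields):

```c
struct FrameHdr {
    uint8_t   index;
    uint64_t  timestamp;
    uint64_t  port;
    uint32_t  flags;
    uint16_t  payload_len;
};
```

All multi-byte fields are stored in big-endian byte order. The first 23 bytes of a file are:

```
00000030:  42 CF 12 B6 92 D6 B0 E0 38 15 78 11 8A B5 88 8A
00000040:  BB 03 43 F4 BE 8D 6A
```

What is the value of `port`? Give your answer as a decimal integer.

1547005759450548923

`port` follows `index` (1 B), `timestamp` (8 B), so it starts at offset 1 + 8 = 9 and occupies 8 bytes.
Bytes at offsets 9..16: 15 78 11 8A B5 88 8A BB.
Big-endian: lowest address holds the most-significant byte.
The bytes are already most-significant first: 0x1578118AB5888ABB.
0x1578118AB5888ABB = 1547005759450548923.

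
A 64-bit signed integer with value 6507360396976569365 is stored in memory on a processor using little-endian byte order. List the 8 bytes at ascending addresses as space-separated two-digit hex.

6507360396976569365 in hexadecimal, padded to 64 bits, is 0x5A4EC9CDB73BBC15.
Split into bytes (most-significant first): 5A 4E C9 CD B7 3B BC 15.
Little-endian: lowest address holds the least-significant byte.
So at ascending addresses the bytes are 15 BC 3B B7 CD C9 4E 5A.

15 BC 3B B7 CD C9 4E 5A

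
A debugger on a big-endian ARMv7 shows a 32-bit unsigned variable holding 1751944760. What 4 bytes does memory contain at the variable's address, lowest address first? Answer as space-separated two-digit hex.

1751944760 in hexadecimal, padded to 32 bits, is 0x686C8E38.
Split into bytes (most-significant first): 68 6C 8E 38.
In big-endian order the high byte comes first in memory.
So the memory order matches the most-significant-first order: 68 6C 8E 38.

68 6C 8E 38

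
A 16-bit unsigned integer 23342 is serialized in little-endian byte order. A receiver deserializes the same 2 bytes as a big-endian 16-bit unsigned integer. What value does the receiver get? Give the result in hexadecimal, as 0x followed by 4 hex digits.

0x2E5B

23342 in 16-bit hexadecimal is 0x5B2E.
Stored little-endian, the bytes at ascending addresses are 2E 5B.
Read back as big-endian, the last byte is least significant, giving 0x2E5B.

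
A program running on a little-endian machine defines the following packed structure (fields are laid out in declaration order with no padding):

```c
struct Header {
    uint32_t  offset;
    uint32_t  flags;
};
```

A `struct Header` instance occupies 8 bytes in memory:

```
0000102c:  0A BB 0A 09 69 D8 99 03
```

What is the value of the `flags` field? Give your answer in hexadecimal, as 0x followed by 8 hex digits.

0x0399D869

`flags` follows `offset` (4 bytes), so it starts at byte offset 4 and occupies 4 bytes.
Bytes at offsets 4..7: 69 D8 99 03.
Little-endian: lowest address holds the least-significant byte.
Reassemble most-significant byte first: 03 99 D8 69 → 0x0399D869.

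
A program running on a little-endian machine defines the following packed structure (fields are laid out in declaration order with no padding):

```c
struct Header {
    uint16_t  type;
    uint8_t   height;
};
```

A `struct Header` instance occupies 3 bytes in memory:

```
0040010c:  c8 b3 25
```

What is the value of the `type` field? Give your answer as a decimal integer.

`type` is the first field, at byte offset 0, occupying 2 bytes.
Bytes at offsets 0..1: C8 B3.
Little-endian stores the least-significant byte at the lowest address.
Reassemble most-significant byte first: B3 C8 → 0xB3C8.
0xB3C8 = 46024.

46024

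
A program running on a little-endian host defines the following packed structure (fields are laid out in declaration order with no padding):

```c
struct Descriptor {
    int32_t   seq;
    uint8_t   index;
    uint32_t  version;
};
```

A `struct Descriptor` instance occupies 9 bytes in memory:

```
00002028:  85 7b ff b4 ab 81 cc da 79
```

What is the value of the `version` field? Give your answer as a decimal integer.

`version` follows `seq` (4 B), `index` (1 B), so it starts at offset 4 + 1 = 5 and occupies 4 bytes.
Bytes at offsets 5..8: 81 CC DA 79.
In little-endian order the low byte comes first in memory.
Reassemble most-significant byte first: 79 DA CC 81 → 0x79DACC81.
0x79DACC81 = 2044382337.

2044382337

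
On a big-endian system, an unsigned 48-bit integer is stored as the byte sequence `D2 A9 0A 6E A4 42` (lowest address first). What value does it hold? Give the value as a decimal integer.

231623466329154

Big-endian stores the most-significant byte at the lowest address.
The bytes are already most-significant first: 0xD2A90A6EA442.
0xD2A90A6EA442 = 231623466329154.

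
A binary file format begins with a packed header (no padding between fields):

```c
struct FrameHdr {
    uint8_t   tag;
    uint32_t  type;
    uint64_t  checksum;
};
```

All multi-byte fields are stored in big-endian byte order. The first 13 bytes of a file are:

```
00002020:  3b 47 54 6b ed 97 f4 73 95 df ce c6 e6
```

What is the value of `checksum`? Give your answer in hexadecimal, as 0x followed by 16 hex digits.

0x97F47395DFCEC6E6

`checksum` follows `tag` (1 B), `type` (4 B), so it starts at offset 1 + 4 = 5 and occupies 8 bytes.
Bytes at offsets 5..12: 97 F4 73 95 DF CE C6 E6.
Big-endian: lowest address holds the most-significant byte.
The bytes are already most-significant first: 0x97F47395DFCEC6E6.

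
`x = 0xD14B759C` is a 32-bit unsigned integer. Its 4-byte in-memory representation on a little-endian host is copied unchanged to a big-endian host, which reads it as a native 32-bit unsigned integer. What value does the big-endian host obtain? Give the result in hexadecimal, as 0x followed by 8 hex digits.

Stored little-endian, the bytes at ascending addresses are 9C 75 4B D1.
Read back as big-endian, the last byte is least significant, giving 0x9C754BD1.

0x9C754BD1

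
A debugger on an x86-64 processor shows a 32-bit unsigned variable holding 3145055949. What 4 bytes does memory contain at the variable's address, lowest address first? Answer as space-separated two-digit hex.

CD BE 75 BB

3145055949 in hexadecimal, padded to 32 bits, is 0xBB75BECD.
Split into bytes (most-significant first): BB 75 BE CD.
Little-endian: lowest address holds the least-significant byte.
So at ascending addresses the bytes are CD BE 75 BB.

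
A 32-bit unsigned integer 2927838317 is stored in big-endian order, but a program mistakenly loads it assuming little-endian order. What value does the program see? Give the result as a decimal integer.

1833206702

2927838317 in 32-bit hexadecimal is 0xAE83446D.
Stored big-endian, the bytes at ascending addresses are AE 83 44 6D.
Read back as little-endian, the first byte is least significant, giving 0x6D4483AE.
0x6D4483AE = 1833206702.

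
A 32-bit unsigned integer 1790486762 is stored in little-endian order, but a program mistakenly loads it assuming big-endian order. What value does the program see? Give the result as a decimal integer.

3936925802

1790486762 in 32-bit hexadecimal is 0x6AB8A8EA.
Stored little-endian, the bytes at ascending addresses are EA A8 B8 6A.
Read back as big-endian, the last byte is least significant, giving 0xEAA8B86A.
0xEAA8B86A = 3936925802.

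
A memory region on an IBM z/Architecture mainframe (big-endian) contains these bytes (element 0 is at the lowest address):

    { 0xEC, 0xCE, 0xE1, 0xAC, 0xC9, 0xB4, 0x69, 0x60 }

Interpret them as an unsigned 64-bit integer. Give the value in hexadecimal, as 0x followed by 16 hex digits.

Big-endian: lowest address holds the most-significant byte.
The bytes are already most-significant first: 0xECCEE1ACC9B46960.

0xECCEE1ACC9B46960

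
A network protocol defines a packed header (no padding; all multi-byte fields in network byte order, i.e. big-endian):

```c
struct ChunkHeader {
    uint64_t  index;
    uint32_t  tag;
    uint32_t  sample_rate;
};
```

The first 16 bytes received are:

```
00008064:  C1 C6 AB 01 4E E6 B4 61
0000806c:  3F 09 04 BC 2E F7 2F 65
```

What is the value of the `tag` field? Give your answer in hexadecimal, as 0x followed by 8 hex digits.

`tag` follows `index` (8 bytes), so it starts at byte offset 8 and occupies 4 bytes.
Bytes at offsets 8..11: 3F 09 04 BC.
Big-endian: lowest address holds the most-significant byte.
The bytes are already most-significant first: 0x3F0904BC.

0x3F0904BC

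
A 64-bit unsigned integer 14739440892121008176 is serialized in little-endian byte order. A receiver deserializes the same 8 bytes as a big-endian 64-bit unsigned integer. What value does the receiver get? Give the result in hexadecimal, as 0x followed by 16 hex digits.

0x3048BD0266038DCC

14739440892121008176 in 64-bit hexadecimal is 0xCC8D036602BD4830.
Stored little-endian, the bytes at ascending addresses are 30 48 BD 02 66 03 8D CC.
Read back as big-endian, the last byte is least significant, giving 0x3048BD0266038DCC.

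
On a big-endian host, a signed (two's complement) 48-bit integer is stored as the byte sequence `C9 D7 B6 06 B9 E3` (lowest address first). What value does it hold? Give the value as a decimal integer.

-59546667664925

Big-endian stores the most-significant byte at the lowest address.
The bytes are already most-significant first: 0xC9D7B606B9E3.
Top bit is set, so as a signed 48-bit value this is 0xC9D7B606B9E3 − 2^48 = -59546667664925.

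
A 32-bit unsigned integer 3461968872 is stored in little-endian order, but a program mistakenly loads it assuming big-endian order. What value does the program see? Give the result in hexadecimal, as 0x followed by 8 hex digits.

3461968872 in 32-bit hexadecimal is 0xCE5973E8.
Stored little-endian, the bytes at ascending addresses are E8 73 59 CE.
Read back as big-endian, the last byte is least significant, giving 0xE87359CE.

0xE87359CE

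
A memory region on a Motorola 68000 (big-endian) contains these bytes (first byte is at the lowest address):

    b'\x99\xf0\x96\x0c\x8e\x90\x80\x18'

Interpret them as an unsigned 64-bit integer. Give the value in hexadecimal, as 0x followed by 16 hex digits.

In big-endian order the high byte comes first in memory.
The bytes are already most-significant first: 0x99F0960C8E908018.

0x99F0960C8E908018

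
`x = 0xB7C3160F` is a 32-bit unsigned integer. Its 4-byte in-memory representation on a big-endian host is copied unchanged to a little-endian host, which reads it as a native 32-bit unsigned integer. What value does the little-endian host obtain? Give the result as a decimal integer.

Stored big-endian, the bytes at ascending addresses are B7 C3 16 0F.
Read back as little-endian, the first byte is least significant, giving 0x0F16C3B7.
0x0F16C3B7 = 253150135.

253150135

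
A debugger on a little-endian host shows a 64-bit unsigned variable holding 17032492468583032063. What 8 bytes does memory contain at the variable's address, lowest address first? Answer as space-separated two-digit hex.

17032492468583032063 in hexadecimal, padded to 64 bits, is 0xEC5F91A87D6864FF.
Split into bytes (most-significant first): EC 5F 91 A8 7D 68 64 FF.
Little-endian: lowest address holds the least-significant byte.
So at ascending addresses the bytes are FF 64 68 7D A8 91 5F EC.

FF 64 68 7D A8 91 5F EC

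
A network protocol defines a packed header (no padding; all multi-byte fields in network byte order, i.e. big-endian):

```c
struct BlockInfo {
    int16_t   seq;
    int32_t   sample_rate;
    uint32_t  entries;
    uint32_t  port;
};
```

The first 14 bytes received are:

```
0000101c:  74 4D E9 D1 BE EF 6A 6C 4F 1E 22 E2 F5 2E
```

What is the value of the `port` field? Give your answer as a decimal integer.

`port` follows `seq` (2 B), `sample_rate` (4 B), `entries` (4 B), so it starts at offset 2 + 4 + 4 = 10 and occupies 4 bytes.
Bytes at offsets 10..13: 22 E2 F5 2E.
Big-endian stores the most-significant byte at the lowest address.
The bytes are already most-significant first: 0x22E2F52E.
0x22E2F52E = 585299246.

585299246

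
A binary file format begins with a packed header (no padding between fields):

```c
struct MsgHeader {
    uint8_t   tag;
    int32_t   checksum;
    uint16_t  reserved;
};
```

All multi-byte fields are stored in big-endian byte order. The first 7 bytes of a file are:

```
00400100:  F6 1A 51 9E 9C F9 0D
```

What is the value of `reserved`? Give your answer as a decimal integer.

`reserved` follows `tag` (1 B), `checksum` (4 B), so it starts at offset 1 + 4 = 5 and occupies 2 bytes.
Bytes at offsets 5..6: F9 0D.
Big-endian: lowest address holds the most-significant byte.
The bytes are already most-significant first: 0xF90D.
0xF90D = 63757.

63757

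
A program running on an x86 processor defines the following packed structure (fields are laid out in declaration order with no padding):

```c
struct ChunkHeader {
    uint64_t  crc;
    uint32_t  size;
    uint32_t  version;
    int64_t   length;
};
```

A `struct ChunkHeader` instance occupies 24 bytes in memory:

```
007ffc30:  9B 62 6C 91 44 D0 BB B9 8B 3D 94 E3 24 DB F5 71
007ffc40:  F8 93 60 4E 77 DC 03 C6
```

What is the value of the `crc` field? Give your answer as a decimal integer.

13383519710577713819

`crc` is the first field, at byte offset 0, occupying 8 bytes.
Bytes at offsets 0..7: 9B 62 6C 91 44 D0 BB B9.
In little-endian order the low byte comes first in memory.
Reassemble most-significant byte first: B9 BB D0 44 91 6C 62 9B → 0xB9BBD044916C629B.
0xB9BBD044916C629B = 13383519710577713819.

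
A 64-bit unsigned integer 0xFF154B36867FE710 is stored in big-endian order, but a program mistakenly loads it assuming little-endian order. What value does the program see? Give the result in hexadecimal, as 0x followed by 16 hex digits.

Stored big-endian, the bytes at ascending addresses are FF 15 4B 36 86 7F E7 10.
Read back as little-endian, the first byte is least significant, giving 0x10E77F86364B15FF.

0x10E77F86364B15FF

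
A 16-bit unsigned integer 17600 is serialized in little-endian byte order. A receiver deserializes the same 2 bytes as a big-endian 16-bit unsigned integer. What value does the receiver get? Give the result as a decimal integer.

49220

17600 in 16-bit hexadecimal is 0x44C0.
Stored little-endian, the bytes at ascending addresses are C0 44.
Read back as big-endian, the last byte is least significant, giving 0xC044.
0xC044 = 49220.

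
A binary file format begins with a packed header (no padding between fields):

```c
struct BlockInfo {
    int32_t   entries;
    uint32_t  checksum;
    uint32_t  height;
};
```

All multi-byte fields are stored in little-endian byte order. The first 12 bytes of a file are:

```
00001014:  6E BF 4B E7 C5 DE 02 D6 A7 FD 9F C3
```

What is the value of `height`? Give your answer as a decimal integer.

`height` follows `entries` (4 B), `checksum` (4 B), so it starts at offset 4 + 4 = 8 and occupies 4 bytes.
Bytes at offsets 8..11: A7 FD 9F C3.
In little-endian order the low byte comes first in memory.
Reassemble most-significant byte first: C3 9F FD A7 → 0xC39FFDA7.
0xC39FFDA7 = 3282042279.

3282042279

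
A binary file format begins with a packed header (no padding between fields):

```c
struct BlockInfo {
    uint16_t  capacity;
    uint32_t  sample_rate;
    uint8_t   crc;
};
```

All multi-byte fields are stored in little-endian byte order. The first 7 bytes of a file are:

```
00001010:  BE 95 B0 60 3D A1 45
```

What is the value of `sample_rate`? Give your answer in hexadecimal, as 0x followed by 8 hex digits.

0xA13D60B0

`sample_rate` follows `capacity` (2 bytes), so it starts at byte offset 2 and occupies 4 bytes.
Bytes at offsets 2..5: B0 60 3D A1.
In little-endian order the low byte comes first in memory.
Reassemble most-significant byte first: A1 3D 60 B0 → 0xA13D60B0.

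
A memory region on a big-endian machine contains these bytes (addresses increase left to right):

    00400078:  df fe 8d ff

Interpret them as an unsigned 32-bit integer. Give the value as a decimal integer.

Big-endian: lowest address holds the most-significant byte.
The bytes are already most-significant first: 0xDFFE8DFF.
0xDFFE8DFF = 3758001663.

3758001663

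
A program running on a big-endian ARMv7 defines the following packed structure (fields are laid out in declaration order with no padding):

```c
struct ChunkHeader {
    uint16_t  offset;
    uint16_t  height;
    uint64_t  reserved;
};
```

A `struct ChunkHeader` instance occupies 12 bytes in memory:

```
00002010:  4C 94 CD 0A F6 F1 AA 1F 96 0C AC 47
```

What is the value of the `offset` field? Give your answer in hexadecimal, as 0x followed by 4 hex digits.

0x4C94

`offset` is the first field, at byte offset 0, occupying 2 bytes.
Bytes at offsets 0..1: 4C 94.
Big-endian: lowest address holds the most-significant byte.
The bytes are already most-significant first: 0x4C94.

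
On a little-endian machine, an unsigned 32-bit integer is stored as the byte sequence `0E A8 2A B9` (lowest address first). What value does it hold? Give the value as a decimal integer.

Little-endian: lowest address holds the least-significant byte.
Reassemble most-significant byte first: B9 2A A8 0E → 0xB92AA80E.
0xB92AA80E = 3106580494.

3106580494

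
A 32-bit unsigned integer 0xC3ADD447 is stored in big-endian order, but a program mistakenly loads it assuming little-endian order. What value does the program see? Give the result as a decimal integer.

Stored big-endian, the bytes at ascending addresses are C3 AD D4 47.
Read back as little-endian, the first byte is least significant, giving 0x47D4ADC3.
0x47D4ADC3 = 1205120451.

1205120451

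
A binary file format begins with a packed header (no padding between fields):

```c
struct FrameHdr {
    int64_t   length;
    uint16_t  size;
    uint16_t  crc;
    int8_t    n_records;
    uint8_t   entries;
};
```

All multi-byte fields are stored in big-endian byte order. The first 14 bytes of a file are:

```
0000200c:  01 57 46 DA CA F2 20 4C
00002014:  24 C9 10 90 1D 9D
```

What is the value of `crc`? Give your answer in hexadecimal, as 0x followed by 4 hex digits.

0x1090

`crc` follows `length` (8 B), `size` (2 B), so it starts at offset 8 + 2 = 10 and occupies 2 bytes.
Bytes at offsets 10..11: 10 90.
Big-endian: lowest address holds the most-significant byte.
The bytes are already most-significant first: 0x1090.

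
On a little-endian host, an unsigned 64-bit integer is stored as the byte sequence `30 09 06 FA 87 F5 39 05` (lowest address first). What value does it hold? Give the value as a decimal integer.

376602008226236720

In little-endian order the low byte comes first in memory.
Reassemble most-significant byte first: 05 39 F5 87 FA 06 09 30 → 0x0539F587FA060930.
0x0539F587FA060930 = 376602008226236720.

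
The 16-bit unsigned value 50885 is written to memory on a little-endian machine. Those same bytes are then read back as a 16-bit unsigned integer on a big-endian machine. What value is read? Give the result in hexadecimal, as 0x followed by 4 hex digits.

0xC5C6

50885 in 16-bit hexadecimal is 0xC6C5.
Stored little-endian, the bytes at ascending addresses are C5 C6.
Read back as big-endian, the last byte is least significant, giving 0xC5C6.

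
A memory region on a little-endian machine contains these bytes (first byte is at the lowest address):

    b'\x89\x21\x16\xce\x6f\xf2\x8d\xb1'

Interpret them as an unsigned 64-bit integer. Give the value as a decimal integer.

Little-endian: lowest address holds the least-significant byte.
Reassemble most-significant byte first: B1 8D F2 6F CE 16 21 89 → 0xB18DF26FCE162189.
0xB18DF26FCE162189 = 12794148678442295689.

12794148678442295689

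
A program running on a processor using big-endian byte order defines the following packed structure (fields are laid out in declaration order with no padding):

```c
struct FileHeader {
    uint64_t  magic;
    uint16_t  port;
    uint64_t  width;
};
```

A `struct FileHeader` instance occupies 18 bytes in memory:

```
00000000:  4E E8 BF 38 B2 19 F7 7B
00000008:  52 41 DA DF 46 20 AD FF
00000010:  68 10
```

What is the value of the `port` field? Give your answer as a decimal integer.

21057

`port` follows `magic` (8 bytes), so it starts at byte offset 8 and occupies 2 bytes.
Bytes at offsets 8..9: 52 41.
Big-endian: lowest address holds the most-significant byte.
The bytes are already most-significant first: 0x5241.
0x5241 = 21057.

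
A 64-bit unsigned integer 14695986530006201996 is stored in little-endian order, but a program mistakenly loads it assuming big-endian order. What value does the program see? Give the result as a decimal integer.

14695986530006201996 in 64-bit hexadecimal is 0xCBF2A1E2E8F1F68C.
Stored little-endian, the bytes at ascending addresses are 8C F6 F1 E8 E2 A1 F2 CB.
Read back as big-endian, the last byte is least significant, giving 0x8CF6F1E8E2A1F2CB.
0x8CF6F1E8E2A1F2CB = 10157571992117703371.

10157571992117703371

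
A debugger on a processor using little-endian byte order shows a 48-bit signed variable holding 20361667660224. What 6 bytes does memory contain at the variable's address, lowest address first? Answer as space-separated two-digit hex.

20361667660224 in hexadecimal, padded to 48 bits, is 0x1284D1F7C9C0.
Split into bytes (most-significant first): 12 84 D1 F7 C9 C0.
Little-endian stores the least-significant byte at the lowest address.
So at ascending addresses the bytes are C0 C9 F7 D1 84 12.

C0 C9 F7 D1 84 12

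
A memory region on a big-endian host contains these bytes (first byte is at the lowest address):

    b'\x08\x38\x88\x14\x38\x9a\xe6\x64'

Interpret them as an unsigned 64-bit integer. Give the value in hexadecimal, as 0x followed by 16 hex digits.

0x08388814389AE664

Big-endian: lowest address holds the most-significant byte.
The bytes are already most-significant first: 0x08388814389AE664.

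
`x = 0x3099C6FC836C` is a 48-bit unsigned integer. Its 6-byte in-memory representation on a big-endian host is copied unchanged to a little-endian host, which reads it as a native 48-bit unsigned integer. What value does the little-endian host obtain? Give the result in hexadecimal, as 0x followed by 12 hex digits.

Stored big-endian, the bytes at ascending addresses are 30 99 C6 FC 83 6C.
Read back as little-endian, the first byte is least significant, giving 0x6C83FCC69930.

0x6C83FCC69930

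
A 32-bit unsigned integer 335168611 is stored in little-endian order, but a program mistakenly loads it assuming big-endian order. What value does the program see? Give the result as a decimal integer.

335168611 in 32-bit hexadecimal is 0x13FA4463.
Stored little-endian, the bytes at ascending addresses are 63 44 FA 13.
Read back as big-endian, the last byte is least significant, giving 0x6344FA13.
0x6344FA13 = 1665464851.

1665464851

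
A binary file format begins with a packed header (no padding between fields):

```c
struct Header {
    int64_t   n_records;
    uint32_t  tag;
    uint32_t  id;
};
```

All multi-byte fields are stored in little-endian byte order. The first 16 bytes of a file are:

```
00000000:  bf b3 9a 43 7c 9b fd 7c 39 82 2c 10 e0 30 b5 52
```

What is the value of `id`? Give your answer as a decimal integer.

`id` follows `n_records` (8 B), `tag` (4 B), so it starts at offset 8 + 4 = 12 and occupies 4 bytes.
Bytes at offsets 12..15: E0 30 B5 52.
Little-endian: lowest address holds the least-significant byte.
Reassemble most-significant byte first: 52 B5 30 E0 → 0x52B530E0.
0x52B530E0 = 1387606240.

1387606240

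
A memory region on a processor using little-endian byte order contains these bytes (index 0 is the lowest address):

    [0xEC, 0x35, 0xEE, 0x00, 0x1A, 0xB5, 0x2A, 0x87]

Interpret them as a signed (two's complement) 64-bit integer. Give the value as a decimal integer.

-8706947806278044180

In little-endian order the low byte comes first in memory.
Reassemble most-significant byte first: 87 2A B5 1A 00 EE 35 EC → 0x872AB51A00EE35EC.
Top bit is set, so as a signed 64-bit value this is 0x872AB51A00EE35EC − 2^64 = -8706947806278044180.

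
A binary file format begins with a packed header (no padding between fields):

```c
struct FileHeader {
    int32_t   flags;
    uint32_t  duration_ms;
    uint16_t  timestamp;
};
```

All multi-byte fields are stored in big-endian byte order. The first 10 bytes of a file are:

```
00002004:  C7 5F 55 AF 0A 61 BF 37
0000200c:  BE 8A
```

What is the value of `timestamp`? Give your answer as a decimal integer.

48778

`timestamp` follows `flags` (4 B), `duration_ms` (4 B), so it starts at offset 4 + 4 = 8 and occupies 2 bytes.
Bytes at offsets 8..9: BE 8A.
In big-endian order the high byte comes first in memory.
The bytes are already most-significant first: 0xBE8A.
0xBE8A = 48778.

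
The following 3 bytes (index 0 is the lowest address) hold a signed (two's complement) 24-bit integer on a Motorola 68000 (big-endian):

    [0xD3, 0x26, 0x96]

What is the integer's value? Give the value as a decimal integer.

-2939242

Big-endian: lowest address holds the most-significant byte.
The bytes are already most-significant first: 0xD32696.
Top bit is set, so as a signed 24-bit value this is 0xD32696 − 2^24 = -2939242.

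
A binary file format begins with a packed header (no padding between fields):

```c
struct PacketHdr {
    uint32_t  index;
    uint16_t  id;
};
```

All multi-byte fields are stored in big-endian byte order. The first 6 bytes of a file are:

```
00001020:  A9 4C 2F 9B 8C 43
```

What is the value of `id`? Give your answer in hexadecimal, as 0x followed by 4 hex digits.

0x8C43

`id` follows `index` (4 bytes), so it starts at byte offset 4 and occupies 2 bytes.
Bytes at offsets 4..5: 8C 43.
Big-endian: lowest address holds the most-significant byte.
The bytes are already most-significant first: 0x8C43.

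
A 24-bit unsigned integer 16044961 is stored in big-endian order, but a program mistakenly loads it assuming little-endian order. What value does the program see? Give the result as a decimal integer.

10605556

16044961 in 24-bit hexadecimal is 0xF4D3A1.
Stored big-endian, the bytes at ascending addresses are F4 D3 A1.
Read back as little-endian, the first byte is least significant, giving 0xA1D3F4.
0xA1D3F4 = 10605556.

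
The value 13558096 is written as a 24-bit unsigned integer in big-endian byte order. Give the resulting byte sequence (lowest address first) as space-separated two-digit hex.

CE E1 50

13558096 in hexadecimal, padded to 24 bits, is 0xCEE150.
Split into bytes (most-significant first): CE E1 50.
In big-endian order the high byte comes first in memory.
So the memory order matches the most-significant-first order: CE E1 50.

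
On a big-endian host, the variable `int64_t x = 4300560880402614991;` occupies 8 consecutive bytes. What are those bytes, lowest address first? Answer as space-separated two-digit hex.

3B AE A9 55 DB 56 CA CF

4300560880402614991 in hexadecimal, padded to 64 bits, is 0x3BAEA955DB56CACF.
Split into bytes (most-significant first): 3B AE A9 55 DB 56 CA CF.
Big-endian stores the most-significant byte at the lowest address.
So the memory order matches the most-significant-first order: 3B AE A9 55 DB 56 CA CF.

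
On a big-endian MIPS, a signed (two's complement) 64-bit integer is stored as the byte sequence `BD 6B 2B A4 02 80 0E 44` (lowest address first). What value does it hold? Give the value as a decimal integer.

-4797692994616553916

Big-endian: lowest address holds the most-significant byte.
The bytes are already most-significant first: 0xBD6B2BA402800E44.
Top bit is set, so as a signed 64-bit value this is 0xBD6B2BA402800E44 − 2^64 = -4797692994616553916.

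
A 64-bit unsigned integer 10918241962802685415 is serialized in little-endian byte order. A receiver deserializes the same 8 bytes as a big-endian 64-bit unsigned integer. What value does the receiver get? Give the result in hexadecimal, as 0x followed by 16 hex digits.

10918241962802685415 in 64-bit hexadecimal is 0x97856337C49E25E7.
Stored little-endian, the bytes at ascending addresses are E7 25 9E C4 37 63 85 97.
Read back as big-endian, the last byte is least significant, giving 0xE7259EC437638597.

0xE7259EC437638597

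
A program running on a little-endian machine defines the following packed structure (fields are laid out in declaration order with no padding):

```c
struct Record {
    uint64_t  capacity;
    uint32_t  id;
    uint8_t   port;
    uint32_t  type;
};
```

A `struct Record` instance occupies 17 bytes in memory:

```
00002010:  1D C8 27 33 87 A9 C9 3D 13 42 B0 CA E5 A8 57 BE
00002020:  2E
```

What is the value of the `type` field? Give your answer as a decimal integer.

784226216

`type` follows `capacity` (8 B), `id` (4 B), `port` (1 B), so it starts at offset 8 + 4 + 1 = 13 and occupies 4 bytes.
Bytes at offsets 13..16: A8 57 BE 2E.
Little-endian stores the least-significant byte at the lowest address.
Reassemble most-significant byte first: 2E BE 57 A8 → 0x2EBE57A8.
0x2EBE57A8 = 784226216.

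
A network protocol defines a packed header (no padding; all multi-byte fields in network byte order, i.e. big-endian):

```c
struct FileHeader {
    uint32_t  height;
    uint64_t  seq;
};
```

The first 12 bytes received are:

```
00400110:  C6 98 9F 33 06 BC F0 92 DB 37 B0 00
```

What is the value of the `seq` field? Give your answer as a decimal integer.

`seq` follows `height` (4 bytes), so it starts at byte offset 4 and occupies 8 bytes.
Bytes at offsets 4..11: 06 BC F0 92 DB 37 B0 00.
Big-endian stores the most-significant byte at the lowest address.
The bytes are already most-significant first: 0x06BCF092DB37B000.
0x06BCF092DB37B000 = 485527373382922240.

485527373382922240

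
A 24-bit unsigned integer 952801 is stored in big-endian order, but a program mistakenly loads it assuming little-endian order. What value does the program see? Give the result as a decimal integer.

14780686

952801 in 24-bit hexadecimal is 0x0E89E1.
Stored big-endian, the bytes at ascending addresses are 0E 89 E1.
Read back as little-endian, the first byte is least significant, giving 0xE1890E.
0xE1890E = 14780686.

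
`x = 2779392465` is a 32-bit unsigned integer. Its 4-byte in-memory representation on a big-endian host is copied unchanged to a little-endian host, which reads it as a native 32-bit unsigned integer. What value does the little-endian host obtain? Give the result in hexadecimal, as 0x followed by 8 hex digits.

0xD129AAA5

2779392465 in 32-bit hexadecimal is 0xA5AA29D1.
Stored big-endian, the bytes at ascending addresses are A5 AA 29 D1.
Read back as little-endian, the first byte is least significant, giving 0xD129AAA5.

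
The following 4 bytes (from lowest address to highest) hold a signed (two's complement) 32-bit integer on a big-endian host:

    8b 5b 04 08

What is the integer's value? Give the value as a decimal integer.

Big-endian: lowest address holds the most-significant byte.
The bytes are already most-significant first: 0x8B5B0408.
Top bit is set, so as a signed 32-bit value this is 0x8B5B0408 − 2^32 = -1956969464.

-1956969464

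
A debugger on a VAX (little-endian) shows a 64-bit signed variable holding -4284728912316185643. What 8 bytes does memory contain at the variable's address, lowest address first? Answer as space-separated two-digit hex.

Two's complement of -4284728912316185643 in 64 bits: 4284728912316185643 = 0x3B766A3E8973BC2B; invert → 0xC48995C1768C43D4; add 1 → 0xC48995C1768C43D5.
Split into bytes (most-significant first): C4 89 95 C1 76 8C 43 D5.
Little-endian: lowest address holds the least-significant byte.
So at ascending addresses the bytes are D5 43 8C 76 C1 95 89 C4.

D5 43 8C 76 C1 95 89 C4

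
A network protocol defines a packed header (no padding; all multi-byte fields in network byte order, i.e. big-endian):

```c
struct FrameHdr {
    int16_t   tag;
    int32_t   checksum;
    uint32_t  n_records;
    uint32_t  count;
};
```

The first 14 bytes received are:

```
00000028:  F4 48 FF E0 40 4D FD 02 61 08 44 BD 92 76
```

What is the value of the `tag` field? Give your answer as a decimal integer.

-3000

`tag` is the first field, at byte offset 0, occupying 2 bytes.
Bytes at offsets 0..1: F4 48.
Big-endian: lowest address holds the most-significant byte.
The bytes are already most-significant first: 0xF448.
Top bit is set, so as a signed 16-bit value this is 0xF448 − 2^16 = -3000.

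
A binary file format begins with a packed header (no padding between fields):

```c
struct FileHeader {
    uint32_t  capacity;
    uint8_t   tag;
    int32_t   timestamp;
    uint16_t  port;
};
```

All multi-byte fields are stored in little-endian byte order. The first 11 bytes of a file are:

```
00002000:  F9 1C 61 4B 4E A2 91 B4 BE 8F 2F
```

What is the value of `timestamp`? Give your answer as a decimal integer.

-1095462494

`timestamp` follows `capacity` (4 B), `tag` (1 B), so it starts at offset 4 + 1 = 5 and occupies 4 bytes.
Bytes at offsets 5..8: A2 91 B4 BE.
Little-endian stores the least-significant byte at the lowest address.
Reassemble most-significant byte first: BE B4 91 A2 → 0xBEB491A2.
Top bit is set, so as a signed 32-bit value this is 0xBEB491A2 − 2^32 = -1095462494.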